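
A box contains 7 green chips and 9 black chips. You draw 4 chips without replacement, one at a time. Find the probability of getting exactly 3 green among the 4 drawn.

9/52

One ordering (green drawn first) has probability 7/16 × 6/15 × 5/14 × 9/13 = 1890/43680 = 9/208.
There are C(4,3) = 4 such orderings, each equally likely, so P = 4 × 9/208 = 9/52.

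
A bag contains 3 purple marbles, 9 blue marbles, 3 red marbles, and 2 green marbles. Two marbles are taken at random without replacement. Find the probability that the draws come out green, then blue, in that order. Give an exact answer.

9/136

Multiply the probability of each draw given the previous ones:
P = 2/17 × 9/16 = 18/272 = 9/136.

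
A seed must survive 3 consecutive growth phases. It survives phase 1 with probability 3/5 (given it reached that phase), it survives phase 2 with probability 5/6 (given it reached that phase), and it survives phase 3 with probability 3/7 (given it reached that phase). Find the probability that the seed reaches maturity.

3/14

Each stage is reached only if all earlier stages succeed, so
P = 3/5 × 5/6 × 3/7 = 45/210 = 3/14.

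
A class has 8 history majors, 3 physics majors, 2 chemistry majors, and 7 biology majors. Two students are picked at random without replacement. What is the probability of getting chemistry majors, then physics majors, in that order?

Multiply the probability of each draw given the previous ones:
P = 2/20 × 3/19 = 6/380 = 3/190.

3/190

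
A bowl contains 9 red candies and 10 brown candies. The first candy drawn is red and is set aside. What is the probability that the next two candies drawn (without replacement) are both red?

28/153

With the first candy removed, 8 red remain out of 18.
P = 8/18 × 7/17 = 56/306 = 28/153.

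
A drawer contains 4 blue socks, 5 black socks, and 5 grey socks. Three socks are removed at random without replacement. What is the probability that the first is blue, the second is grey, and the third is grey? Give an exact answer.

10/273

Multiply the probability of each draw given the previous ones:
P = 4/14 × 5/13 × 4/12 = 80/2184 = 10/273.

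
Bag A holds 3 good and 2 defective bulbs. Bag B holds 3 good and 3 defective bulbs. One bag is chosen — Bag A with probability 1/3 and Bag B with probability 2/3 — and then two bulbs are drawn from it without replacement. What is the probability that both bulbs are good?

7/30

From Bag A: P(both good) = (3/5)(2/4) = 3/10.
From Bag B: P(both good) = (3/6)(2/5) = 1/5.
Total probability = (1/3)(3/10) + (2/3)(1/5) = 7/30.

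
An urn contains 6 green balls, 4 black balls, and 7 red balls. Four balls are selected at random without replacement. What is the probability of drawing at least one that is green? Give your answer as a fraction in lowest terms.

P(no green) = 11/17 × 10/16 × 9/15 × 8/14 = 7920/57120 = 33/238.
P(at least one) = 1 − 33/238 = 205/238.

205/238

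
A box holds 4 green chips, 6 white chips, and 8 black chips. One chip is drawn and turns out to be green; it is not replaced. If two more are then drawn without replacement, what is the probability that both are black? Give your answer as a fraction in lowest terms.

With the first chip removed, 8 black remain out of 17.
P = 8/17 × 7/16 = 56/272 = 7/34.

7/34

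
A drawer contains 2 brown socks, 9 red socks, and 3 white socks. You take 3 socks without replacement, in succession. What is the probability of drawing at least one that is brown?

36/91

P(no brown) = 12/14 × 11/13 × 10/12 = 1320/2184 = 55/91.
P(at least one) = 1 − 55/91 = 36/91.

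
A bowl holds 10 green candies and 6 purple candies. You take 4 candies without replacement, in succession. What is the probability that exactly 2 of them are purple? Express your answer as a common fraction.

135/364

One ordering (purple drawn first) has probability 6/16 × 5/15 × 10/14 × 9/13 = 2700/43680 = 45/728.
There are C(4,2) = 6 such orderings, each equally likely, so P = 6 × 45/728 = 135/364.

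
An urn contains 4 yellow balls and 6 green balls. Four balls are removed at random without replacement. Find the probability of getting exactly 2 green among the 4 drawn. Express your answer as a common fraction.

3/7

One ordering (green drawn first) has probability 6/10 × 5/9 × 4/8 × 3/7 = 360/5040 = 1/14.
There are C(4,2) = 6 such orderings, each equally likely, so P = 6 × 1/14 = 3/7.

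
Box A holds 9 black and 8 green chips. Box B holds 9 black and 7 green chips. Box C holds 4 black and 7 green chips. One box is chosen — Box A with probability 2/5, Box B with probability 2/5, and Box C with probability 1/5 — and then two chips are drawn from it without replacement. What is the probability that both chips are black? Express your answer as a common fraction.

1158/4675

From Box A: P(both black) = (9/17)(8/16) = 9/34.
From Box B: P(both black) = (9/16)(8/15) = 3/10.
From Box C: P(both black) = (4/11)(3/10) = 6/55.
Total probability = (2/5)(9/34) + (2/5)(3/10) + (1/5)(6/55) = 1158/4675.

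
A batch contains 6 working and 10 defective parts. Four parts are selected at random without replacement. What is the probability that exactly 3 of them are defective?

One ordering (defective drawn first) has probability 10/16 × 9/15 × 8/14 × 6/13 = 4320/43680 = 9/91.
There are C(4,3) = 4 such orderings, each equally likely, so P = 4 × 9/91 = 36/91.

36/91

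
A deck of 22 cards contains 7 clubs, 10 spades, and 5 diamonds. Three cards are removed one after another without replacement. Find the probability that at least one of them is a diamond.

P(no diamonds) = 17/22 × 16/21 × 15/20 = 4080/9240 = 34/77.
P(at least one) = 1 − 34/77 = 43/77.

43/77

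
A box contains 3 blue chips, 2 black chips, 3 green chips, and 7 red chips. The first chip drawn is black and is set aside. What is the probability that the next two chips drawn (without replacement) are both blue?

After the first draw, 3 of the remaining 14 chips are blue.
P = 3/14 × 2/13 = 6/182 = 3/91.

3/91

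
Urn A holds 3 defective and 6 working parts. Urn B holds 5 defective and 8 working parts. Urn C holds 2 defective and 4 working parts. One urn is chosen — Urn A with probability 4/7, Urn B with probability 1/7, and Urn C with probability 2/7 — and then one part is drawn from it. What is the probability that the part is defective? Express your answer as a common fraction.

From Urn A: P(defective) = 3/9.
From Urn B: P(defective) = 5/13.
From Urn C: P(defective) = 2/6.
Total probability = (4/7)(3/9) + (1/7)(5/13) + (2/7)(2/6) = 31/91.

31/91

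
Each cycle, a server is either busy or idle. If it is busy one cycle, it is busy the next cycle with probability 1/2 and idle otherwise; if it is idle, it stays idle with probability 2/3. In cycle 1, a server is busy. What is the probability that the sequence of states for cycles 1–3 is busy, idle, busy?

Cycle 1 is given. For each transition, use the conditional probability from the current state:
P(idle | busy) = 1/2; P(busy | idle) = 1/3.
P = 1/2 × 1/3 = 1/6.

1/6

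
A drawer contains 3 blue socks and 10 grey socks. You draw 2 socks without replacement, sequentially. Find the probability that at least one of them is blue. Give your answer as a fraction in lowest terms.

11/26

P(no blue) = 10/13 × 9/12 = 90/156 = 15/26.
P(at least one) = 1 − 15/26 = 11/26.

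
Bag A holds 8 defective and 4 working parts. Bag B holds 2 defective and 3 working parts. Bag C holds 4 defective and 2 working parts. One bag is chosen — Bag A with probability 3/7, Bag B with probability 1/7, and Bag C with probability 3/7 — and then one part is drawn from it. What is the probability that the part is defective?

From Bag A: P(defective) = 8/12.
From Bag B: P(defective) = 2/5.
From Bag C: P(defective) = 4/6.
Total probability = (3/7)(8/12) + (1/7)(2/5) + (3/7)(4/6) = 22/35.

22/35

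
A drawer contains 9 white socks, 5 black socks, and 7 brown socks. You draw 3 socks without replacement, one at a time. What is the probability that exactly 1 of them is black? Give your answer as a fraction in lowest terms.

60/133

One ordering (black drawn first) has probability 5/21 × 16/20 × 15/19 = 1200/7980 = 20/133.
There are C(3,1) = 3 such orderings, each equally likely, so P = 3 × 20/133 = 60/133.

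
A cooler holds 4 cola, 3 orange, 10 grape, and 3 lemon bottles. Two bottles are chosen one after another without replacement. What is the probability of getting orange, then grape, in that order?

3/38

Multiply the probability of each draw given the previous ones:
P = 3/20 × 10/19 = 30/380 = 3/38.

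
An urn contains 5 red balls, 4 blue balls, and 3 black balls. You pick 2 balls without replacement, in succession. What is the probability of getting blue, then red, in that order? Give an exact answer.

5/33

Multiply the probability of each draw given the previous ones:
P = 4/12 × 5/11 = 20/132 = 5/33.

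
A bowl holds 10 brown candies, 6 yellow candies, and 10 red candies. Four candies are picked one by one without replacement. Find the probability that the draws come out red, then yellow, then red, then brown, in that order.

Each draw changes the counts, so multiply the conditional probabilities along the sequence:
P = 10/26 × 6/25 × 9/24 × 10/23 = 5400/358800 = 9/598.

9/598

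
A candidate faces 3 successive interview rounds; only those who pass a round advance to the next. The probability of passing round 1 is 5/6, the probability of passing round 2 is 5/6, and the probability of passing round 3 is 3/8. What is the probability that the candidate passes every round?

Multiplying along the chain,
P = 5/6 × 5/6 × 3/8 = 75/288 = 25/96.

25/96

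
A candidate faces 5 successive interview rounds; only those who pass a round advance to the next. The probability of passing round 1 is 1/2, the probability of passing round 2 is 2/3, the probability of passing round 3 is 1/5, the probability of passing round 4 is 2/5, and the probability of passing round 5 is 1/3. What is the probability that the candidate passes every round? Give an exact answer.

Multiplying along the chain,
P = 1/2 × 2/3 × 1/5 × 2/5 × 1/3 = 4/450 = 2/225.

2/225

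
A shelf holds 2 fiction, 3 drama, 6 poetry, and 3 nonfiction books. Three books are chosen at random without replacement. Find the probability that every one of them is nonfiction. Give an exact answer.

1/364

P(all nonfiction) = 3/14 × 2/13 × 1/12 = 6/2184 = 1/364.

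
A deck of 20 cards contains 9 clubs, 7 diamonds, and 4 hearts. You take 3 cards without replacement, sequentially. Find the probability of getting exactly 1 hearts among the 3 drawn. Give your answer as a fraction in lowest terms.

8/19

One ordering (a heart drawn first) has probability 4/20 × 16/19 × 15/18 = 960/6840 = 8/57.
There are C(3,1) = 3 such orderings, each equally likely, so P = 3 × 8/57 = 8/19.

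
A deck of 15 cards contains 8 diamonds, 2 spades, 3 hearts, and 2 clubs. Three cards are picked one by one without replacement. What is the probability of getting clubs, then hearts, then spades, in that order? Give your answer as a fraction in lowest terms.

2/455

Chain rule:
P = 2/15 × 3/14 × 2/13 = 12/2730 = 2/455.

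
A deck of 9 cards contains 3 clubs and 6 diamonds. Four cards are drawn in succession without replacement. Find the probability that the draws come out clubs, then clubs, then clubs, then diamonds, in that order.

1/84

Chain rule:
P = 3/9 × 2/8 × 1/7 × 6/6 = 36/3024 = 1/84.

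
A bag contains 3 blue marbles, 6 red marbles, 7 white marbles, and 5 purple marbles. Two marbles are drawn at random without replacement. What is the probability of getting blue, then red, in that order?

Each draw changes the counts, so multiply the conditional probabilities along the sequence:
P = 3/21 × 6/20 = 18/420 = 3/70.

3/70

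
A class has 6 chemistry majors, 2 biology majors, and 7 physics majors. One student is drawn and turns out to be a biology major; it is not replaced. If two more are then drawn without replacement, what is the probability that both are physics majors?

After the first draw, 7 of the remaining 14 students are physics majors.
P = 7/14 × 6/13 = 42/182 = 3/13.

3/13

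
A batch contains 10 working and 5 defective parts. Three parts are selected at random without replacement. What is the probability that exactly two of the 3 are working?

One ordering (working drawn first) has probability 10/15 × 9/14 × 5/13 = 450/2730 = 15/91.
There are C(3,2) = 3 such orderings, each equally likely, so P = 3 × 15/91 = 45/91.

45/91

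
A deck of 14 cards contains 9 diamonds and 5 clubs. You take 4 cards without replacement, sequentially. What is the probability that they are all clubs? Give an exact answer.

5/1001

P = 5/14 × 4/13 × 3/12 × 2/11 = 120/24024 = 5/1001.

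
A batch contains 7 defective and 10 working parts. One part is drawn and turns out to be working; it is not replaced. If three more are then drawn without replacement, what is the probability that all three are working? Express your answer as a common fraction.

With the first part removed, 9 working remain out of 16.
P = 9/16 × 8/15 × 7/14 = 504/3360 = 3/20.

3/20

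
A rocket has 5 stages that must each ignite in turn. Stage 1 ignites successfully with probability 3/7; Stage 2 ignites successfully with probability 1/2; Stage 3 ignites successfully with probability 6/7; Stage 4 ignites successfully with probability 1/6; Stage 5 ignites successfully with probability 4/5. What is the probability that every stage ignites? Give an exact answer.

Multiplying along the chain,
P = 3/7 × 1/2 × 6/7 × 1/6 × 4/5 = 72/2940 = 6/245.

6/245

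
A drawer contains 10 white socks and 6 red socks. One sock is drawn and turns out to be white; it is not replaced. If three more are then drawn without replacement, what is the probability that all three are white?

With the first sock removed, 9 white remain out of 15.
P = 9/15 × 8/14 × 7/13 = 504/2730 = 12/65.

12/65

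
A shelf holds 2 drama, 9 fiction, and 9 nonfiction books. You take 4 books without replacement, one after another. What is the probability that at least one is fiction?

301/323

P(no fiction) = 11/20 × 10/19 × 9/18 × 8/17 = 7920/116280 = 22/323.
P(at least one) = 1 − 22/323 = 301/323.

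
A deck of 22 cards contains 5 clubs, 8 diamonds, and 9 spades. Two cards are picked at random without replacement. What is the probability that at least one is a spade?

51/77

P(no spades) = 13/22 × 12/21 = 156/462 = 26/77.
P(at least one) = 1 − 26/77 = 51/77.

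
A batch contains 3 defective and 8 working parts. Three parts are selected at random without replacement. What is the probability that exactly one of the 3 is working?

8/55

One ordering (working drawn first) has probability 8/11 × 3/10 × 2/9 = 48/990 = 8/165.
There are C(3,1) = 3 such orderings, each equally likely, so P = 3 × 8/165 = 8/55.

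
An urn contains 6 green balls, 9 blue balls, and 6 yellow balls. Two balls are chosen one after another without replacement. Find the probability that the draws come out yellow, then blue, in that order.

9/70

Each draw changes the counts, so multiply the conditional probabilities along the sequence:
P = 6/21 × 9/20 = 54/420 = 9/70.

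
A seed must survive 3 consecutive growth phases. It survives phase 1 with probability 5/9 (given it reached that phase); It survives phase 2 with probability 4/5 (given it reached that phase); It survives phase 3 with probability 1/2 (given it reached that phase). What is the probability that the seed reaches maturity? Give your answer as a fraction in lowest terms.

2/9

Each stage is reached only if all earlier stages succeed, so
P = 5/9 × 4/5 × 1/2 = 20/90 = 2/9.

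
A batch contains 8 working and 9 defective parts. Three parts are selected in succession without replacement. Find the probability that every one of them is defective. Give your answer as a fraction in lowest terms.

21/170

P(every draw is defective) = 9/17 × 8/16 × 7/15 = 504/4080 = 21/170.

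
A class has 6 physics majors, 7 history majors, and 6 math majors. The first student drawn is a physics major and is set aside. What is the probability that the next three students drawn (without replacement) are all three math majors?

After the first draw, 6 of the remaining 18 students are math majors.
P = 6/18 × 5/17 × 4/16 = 120/4896 = 5/204.

5/204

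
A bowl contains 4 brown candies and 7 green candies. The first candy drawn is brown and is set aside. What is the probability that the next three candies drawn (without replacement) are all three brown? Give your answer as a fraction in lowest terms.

After the first draw, 3 of the remaining 10 candies are brown.
P = 3/10 × 2/9 × 1/8 = 6/720 = 1/120.

1/120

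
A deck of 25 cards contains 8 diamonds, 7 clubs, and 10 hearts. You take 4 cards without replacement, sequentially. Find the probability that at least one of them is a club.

959/1265

P(no clubs) = 18/25 × 17/24 × 16/23 × 15/22 = 73440/303600 = 306/1265.
P(at least one) = 1 − 306/1265 = 959/1265.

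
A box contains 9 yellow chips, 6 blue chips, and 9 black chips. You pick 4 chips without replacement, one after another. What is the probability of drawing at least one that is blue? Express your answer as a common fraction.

1261/1771

P(no blue) = 18/24 × 17/23 × 16/22 × 15/21 = 73440/255024 = 510/1771.
P(at least one) = 1 − 510/1771 = 1261/1771.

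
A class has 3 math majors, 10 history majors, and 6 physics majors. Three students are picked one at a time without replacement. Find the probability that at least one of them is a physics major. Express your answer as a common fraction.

P(no physics majors) = 13/19 × 12/18 × 11/17 = 1716/5814 = 286/969.
P(at least one) = 1 − 286/969 = 683/969.

683/969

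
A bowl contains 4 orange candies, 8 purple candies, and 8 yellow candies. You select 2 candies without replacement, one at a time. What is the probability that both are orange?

3/95

P(every draw is orange) = 4/20 × 3/19 = 12/380 = 3/95.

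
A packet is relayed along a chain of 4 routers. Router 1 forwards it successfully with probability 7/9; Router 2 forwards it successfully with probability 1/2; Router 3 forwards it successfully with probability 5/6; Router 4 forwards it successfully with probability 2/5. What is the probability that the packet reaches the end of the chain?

Multiplying along the chain,
P = 7/9 × 1/2 × 5/6 × 2/5 = 70/540 = 7/54.

7/54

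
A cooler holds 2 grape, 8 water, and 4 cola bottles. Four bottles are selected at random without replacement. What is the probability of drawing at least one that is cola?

P(no cola) = 10/14 × 9/13 × 8/12 × 7/11 = 5040/24024 = 30/143.
P(at least one) = 1 − 30/143 = 113/143.

113/143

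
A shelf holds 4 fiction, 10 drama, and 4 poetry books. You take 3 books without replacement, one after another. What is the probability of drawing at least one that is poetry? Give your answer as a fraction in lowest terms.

P(no poetry) = 14/18 × 13/17 × 12/16 = 2184/4896 = 91/204.
P(at least one) = 1 − 91/204 = 113/204.

113/204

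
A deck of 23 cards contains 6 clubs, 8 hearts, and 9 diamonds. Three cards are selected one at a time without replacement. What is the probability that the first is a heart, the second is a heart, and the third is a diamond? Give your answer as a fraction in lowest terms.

12/253

Each draw changes the counts, so multiply the conditional probabilities along the sequence:
P = 8/23 × 7/22 × 9/21 = 504/10626 = 12/253.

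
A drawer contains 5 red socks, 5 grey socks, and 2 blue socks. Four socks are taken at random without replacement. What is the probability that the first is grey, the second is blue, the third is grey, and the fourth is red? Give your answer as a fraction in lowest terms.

Multiply the probability of each draw given the previous ones:
P = 5/12 × 2/11 × 4/10 × 5/9 = 200/11880 = 5/297.

5/297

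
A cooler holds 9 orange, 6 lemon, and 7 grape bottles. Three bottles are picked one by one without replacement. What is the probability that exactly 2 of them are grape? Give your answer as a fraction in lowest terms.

9/44

One ordering (grape drawn first) has probability 7/22 × 6/21 × 15/20 = 630/9240 = 3/44.
There are C(3,2) = 3 such orderings, each equally likely, so P = 3 × 3/44 = 9/44.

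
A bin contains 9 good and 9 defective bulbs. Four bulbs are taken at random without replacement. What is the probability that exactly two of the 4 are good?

One ordering (good drawn first) has probability 9/18 × 8/17 × 9/16 × 8/15 = 5184/73440 = 6/85.
There are C(4,2) = 6 such orderings, each equally likely, so P = 6 × 6/85 = 36/85.

36/85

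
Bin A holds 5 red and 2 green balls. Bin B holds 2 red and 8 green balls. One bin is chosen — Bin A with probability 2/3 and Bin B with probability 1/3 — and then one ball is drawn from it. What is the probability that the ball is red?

From Bin A: P(red) = 5/7.
From Bin B: P(red) = 2/10.
Total probability = (2/3)(5/7) + (1/3)(2/10) = 19/35.

19/35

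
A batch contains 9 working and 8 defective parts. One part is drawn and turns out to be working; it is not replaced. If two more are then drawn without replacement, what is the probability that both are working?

7/30

With the first part removed, 8 working remain out of 16.
P = 8/16 × 7/15 = 56/240 = 7/30.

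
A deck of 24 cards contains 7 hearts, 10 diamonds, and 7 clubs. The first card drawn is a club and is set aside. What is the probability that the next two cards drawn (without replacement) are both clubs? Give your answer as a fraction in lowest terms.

15/253

After the first draw, 6 of the remaining 23 cards are clubs.
P = 6/23 × 5/22 = 30/506 = 15/253.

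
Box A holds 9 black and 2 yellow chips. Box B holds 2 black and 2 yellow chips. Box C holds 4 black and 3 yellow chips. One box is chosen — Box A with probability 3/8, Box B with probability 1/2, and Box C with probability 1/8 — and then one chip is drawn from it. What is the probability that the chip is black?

387/616

From Box A: P(black) = 9/11.
From Box B: P(black) = 2/4.
From Box C: P(black) = 4/7.
Total probability = (3/8)(9/11) + (1/2)(2/4) + (1/8)(4/7) = 387/616.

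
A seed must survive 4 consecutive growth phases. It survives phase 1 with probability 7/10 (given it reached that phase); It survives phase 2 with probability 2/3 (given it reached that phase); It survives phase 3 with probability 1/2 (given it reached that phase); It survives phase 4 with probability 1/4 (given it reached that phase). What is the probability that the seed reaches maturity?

7/120

Multiplying along the chain,
P = 7/10 × 2/3 × 1/2 × 1/4 = 14/240 = 7/120.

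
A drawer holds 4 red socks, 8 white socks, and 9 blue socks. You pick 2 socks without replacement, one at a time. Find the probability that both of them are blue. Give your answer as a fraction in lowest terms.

P(all blue) = 9/21 × 8/20 = 72/420 = 6/35.

6/35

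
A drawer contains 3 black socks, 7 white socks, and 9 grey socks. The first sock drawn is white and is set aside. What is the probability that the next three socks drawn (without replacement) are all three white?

After the first draw, 6 of the remaining 18 socks are white.
P = 6/18 × 5/17 × 4/16 = 120/4896 = 5/204.

5/204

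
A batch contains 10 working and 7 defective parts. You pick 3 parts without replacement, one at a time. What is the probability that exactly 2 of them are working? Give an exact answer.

One ordering (working drawn first) has probability 10/17 × 9/16 × 7/15 = 630/4080 = 21/136.
There are C(3,2) = 3 such orderings, each equally likely, so P = 3 × 21/136 = 63/136.

63/136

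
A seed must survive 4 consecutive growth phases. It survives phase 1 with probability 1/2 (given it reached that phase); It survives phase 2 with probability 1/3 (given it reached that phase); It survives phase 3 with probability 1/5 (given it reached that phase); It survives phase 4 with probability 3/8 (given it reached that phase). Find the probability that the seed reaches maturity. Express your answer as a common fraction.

The events are sequential, so multiply the conditional probabilities:
P = 1/2 × 1/3 × 1/5 × 3/8 = 3/240 = 1/80.

1/80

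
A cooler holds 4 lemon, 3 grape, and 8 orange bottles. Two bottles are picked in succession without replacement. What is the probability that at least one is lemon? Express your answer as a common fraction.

10/21

P(no lemon) = 11/15 × 10/14 = 110/210 = 11/21.
P(at least one) = 1 − 11/21 = 10/21.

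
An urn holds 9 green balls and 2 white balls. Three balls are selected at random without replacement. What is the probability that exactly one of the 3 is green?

One ordering (green drawn first) has probability 9/11 × 2/10 × 1/9 = 18/990 = 1/55.
There are C(3,1) = 3 such orderings, each equally likely, so P = 3 × 1/55 = 3/55.

3/55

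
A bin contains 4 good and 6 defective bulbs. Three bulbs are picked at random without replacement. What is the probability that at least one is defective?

29/30

P(no defective) = 4/10 × 3/9 × 2/8 = 24/720 = 1/30.
P(at least one) = 1 − 1/30 = 29/30.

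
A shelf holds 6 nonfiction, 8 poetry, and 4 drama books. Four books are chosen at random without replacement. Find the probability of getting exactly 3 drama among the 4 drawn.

14/765

One ordering (drama drawn first) has probability 4/18 × 3/17 × 2/16 × 14/15 = 336/73440 = 7/1530.
There are C(4,3) = 4 such orderings, each equally likely, so P = 4 × 7/1530 = 14/765.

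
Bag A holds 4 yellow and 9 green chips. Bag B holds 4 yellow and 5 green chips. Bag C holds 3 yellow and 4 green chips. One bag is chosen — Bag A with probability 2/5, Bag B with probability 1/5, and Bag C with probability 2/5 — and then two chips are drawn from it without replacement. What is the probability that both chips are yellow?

From Bag A: P(both yellow) = (4/13)(3/12) = 1/13.
From Bag B: P(both yellow) = (4/9)(3/8) = 1/6.
From Bag C: P(both yellow) = (3/7)(2/6) = 1/7.
Total probability = (2/5)(1/13) + (1/5)(1/6) + (2/5)(1/7) = 331/2730.

331/2730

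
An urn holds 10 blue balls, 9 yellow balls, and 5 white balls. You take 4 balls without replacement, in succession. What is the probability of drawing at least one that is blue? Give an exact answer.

125/138

P(no blue) = 14/24 × 13/23 × 12/22 × 11/21 = 24024/255024 = 13/138.
P(at least one) = 1 − 13/138 = 125/138.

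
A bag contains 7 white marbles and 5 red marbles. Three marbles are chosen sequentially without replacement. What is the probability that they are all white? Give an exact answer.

7/44

P = 7/12 × 6/11 × 5/10 = 210/1320 = 7/44.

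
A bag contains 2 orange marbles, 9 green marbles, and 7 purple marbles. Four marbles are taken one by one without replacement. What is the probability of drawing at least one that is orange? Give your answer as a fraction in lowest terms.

P(no orange) = 16/18 × 15/17 × 14/16 × 13/15 = 43680/73440 = 91/153.
P(at least one) = 1 − 91/153 = 62/153.

62/153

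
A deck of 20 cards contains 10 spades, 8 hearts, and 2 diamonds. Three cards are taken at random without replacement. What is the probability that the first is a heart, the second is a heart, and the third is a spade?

14/171

Chain rule:
P = 8/20 × 7/19 × 10/18 = 560/6840 = 14/171.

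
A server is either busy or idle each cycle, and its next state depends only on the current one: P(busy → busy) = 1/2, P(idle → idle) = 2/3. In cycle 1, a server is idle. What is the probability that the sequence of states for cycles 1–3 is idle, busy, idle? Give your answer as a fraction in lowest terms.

Cycle 1 is given. For each transition, use the conditional probability from the current state:
P(busy | idle) = 1/3; P(idle | busy) = 1/2.
P = 1/3 × 1/2 = 1/6.

1/6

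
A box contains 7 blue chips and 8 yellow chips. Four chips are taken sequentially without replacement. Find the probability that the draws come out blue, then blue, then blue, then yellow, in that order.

2/39

Chain rule:
P = 7/15 × 6/14 × 5/13 × 8/12 = 1680/32760 = 2/39.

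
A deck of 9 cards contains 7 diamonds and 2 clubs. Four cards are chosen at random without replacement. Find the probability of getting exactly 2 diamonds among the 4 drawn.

1/6

One ordering (diamonds drawn first) has probability 7/9 × 6/8 × 2/7 × 1/6 = 84/3024 = 1/36.
There are C(4,2) = 6 such orderings, each equally likely, so P = 6 × 1/36 = 1/6.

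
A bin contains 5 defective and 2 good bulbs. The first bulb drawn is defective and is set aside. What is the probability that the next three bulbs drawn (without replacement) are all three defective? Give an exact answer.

1/5

After the first draw, 4 of the remaining 6 bulbs are defective.
P = 4/6 × 3/5 × 2/4 = 24/120 = 1/5.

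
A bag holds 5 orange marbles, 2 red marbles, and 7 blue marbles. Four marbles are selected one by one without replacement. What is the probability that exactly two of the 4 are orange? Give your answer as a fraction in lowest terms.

360/1001

One ordering (orange drawn first) has probability 5/14 × 4/13 × 9/12 × 8/11 = 1440/24024 = 60/1001.
There are C(4,2) = 6 such orderings, each equally likely, so P = 6 × 60/1001 = 360/1001.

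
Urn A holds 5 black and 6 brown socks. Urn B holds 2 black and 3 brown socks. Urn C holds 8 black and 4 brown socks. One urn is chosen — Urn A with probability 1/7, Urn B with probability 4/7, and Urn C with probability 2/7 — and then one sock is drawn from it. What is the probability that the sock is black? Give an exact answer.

559/1155

From Urn A: P(black) = 5/11.
From Urn B: P(black) = 2/5.
From Urn C: P(black) = 8/12.
Total probability = (1/7)(5/11) + (4/7)(2/5) + (2/7)(8/12) = 559/1155.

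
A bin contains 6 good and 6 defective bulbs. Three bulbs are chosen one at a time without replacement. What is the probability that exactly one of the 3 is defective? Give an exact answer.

9/22

One ordering (defective drawn first) has probability 6/12 × 6/11 × 5/10 = 180/1320 = 3/22.
There are C(3,1) = 3 such orderings, each equally likely, so P = 3 × 3/22 = 9/22.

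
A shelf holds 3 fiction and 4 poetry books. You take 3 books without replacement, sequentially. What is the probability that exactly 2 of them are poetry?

18/35

One ordering (poetry drawn first) has probability 4/7 × 3/6 × 3/5 = 36/210 = 6/35.
There are C(3,2) = 3 such orderings, each equally likely, so P = 3 × 6/35 = 18/35.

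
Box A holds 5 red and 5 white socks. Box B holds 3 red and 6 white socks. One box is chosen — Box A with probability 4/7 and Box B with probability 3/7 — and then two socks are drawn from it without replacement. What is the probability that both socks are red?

41/252

From Box A: P(both red) = (5/10)(4/9) = 2/9.
From Box B: P(both red) = (3/9)(2/8) = 1/12.
Total probability = (4/7)(2/9) + (3/7)(1/12) = 41/252.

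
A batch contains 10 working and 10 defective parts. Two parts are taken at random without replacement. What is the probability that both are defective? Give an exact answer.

9/38

P = 10/20 × 9/19 = 90/380 = 9/38.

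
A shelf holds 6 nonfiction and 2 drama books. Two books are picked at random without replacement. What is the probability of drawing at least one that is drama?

P(no drama) = 6/8 × 5/7 = 30/56 = 15/28.
P(at least one) = 1 − 15/28 = 13/28.

13/28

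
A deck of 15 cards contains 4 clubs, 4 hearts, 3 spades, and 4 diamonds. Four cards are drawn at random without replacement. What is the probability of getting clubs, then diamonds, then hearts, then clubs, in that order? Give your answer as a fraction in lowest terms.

8/1365

Each draw changes the counts, so multiply the conditional probabilities along the sequence:
P = 4/15 × 4/14 × 4/13 × 3/12 = 192/32760 = 8/1365.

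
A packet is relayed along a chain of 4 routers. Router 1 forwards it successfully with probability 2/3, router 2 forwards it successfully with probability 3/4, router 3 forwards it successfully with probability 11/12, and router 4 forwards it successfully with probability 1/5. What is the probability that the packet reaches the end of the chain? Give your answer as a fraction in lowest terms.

11/120

The events are sequential, so multiply the conditional probabilities:
P = 2/3 × 3/4 × 11/12 × 1/5 = 66/720 = 11/120.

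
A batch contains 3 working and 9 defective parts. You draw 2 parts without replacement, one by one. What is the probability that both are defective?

P = 9/12 × 8/11 = 72/132 = 6/11.

6/11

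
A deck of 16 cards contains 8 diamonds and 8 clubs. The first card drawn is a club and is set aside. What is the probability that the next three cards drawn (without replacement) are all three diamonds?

After the first draw, 8 of the remaining 15 cards are diamonds.
P = 8/15 × 7/14 × 6/13 = 336/2730 = 8/65.

8/65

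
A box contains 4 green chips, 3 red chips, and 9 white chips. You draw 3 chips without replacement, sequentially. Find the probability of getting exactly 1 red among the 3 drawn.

One ordering (red drawn first) has probability 3/16 × 13/15 × 12/14 = 468/3360 = 39/280.
There are C(3,1) = 3 such orderings, each equally likely, so P = 3 × 39/280 = 117/280.

117/280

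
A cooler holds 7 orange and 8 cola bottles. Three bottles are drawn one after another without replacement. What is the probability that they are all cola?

8/65

P(every draw is cola) = 8/15 × 7/14 × 6/13 = 336/2730 = 8/65.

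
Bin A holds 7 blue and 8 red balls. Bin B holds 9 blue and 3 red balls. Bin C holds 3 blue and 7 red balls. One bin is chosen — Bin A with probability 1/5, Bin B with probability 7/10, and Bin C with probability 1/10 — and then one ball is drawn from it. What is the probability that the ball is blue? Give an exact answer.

389/600

From Bin A: P(blue) = 7/15.
From Bin B: P(blue) = 9/12.
From Bin C: P(blue) = 3/10.
Total probability = (1/5)(7/15) + (7/10)(9/12) + (1/10)(3/10) = 389/600.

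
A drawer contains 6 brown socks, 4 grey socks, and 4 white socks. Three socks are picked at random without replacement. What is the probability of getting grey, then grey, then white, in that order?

Multiply the probability of each draw given the previous ones:
P = 4/14 × 3/13 × 4/12 = 48/2184 = 2/91.

2/91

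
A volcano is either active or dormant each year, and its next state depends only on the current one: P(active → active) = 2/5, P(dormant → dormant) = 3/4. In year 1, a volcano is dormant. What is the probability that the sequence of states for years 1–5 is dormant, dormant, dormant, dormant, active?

Year 1 is given. For each transition, use the conditional probability from the current state:
P(dormant | dormant) = 3/4; P(dormant | dormant) = 3/4; P(dormant | dormant) = 3/4; P(active | dormant) = 1/4.
P = 3/4 × 3/4 × 3/4 × 1/4 = 27/256.

27/256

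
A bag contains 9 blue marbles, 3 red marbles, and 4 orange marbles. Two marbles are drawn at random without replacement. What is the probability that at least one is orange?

9/20

P(no orange) = 12/16 × 11/15 = 132/240 = 11/20.
P(at least one) = 1 − 11/20 = 9/20.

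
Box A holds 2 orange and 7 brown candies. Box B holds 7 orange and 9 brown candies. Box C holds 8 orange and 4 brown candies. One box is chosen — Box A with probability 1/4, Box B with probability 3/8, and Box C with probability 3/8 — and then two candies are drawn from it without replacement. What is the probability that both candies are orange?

From Box A: P(both orange) = (2/9)(1/8) = 1/36.
From Box B: P(both orange) = (7/16)(6/15) = 7/40.
From Box C: P(both orange) = (8/12)(7/11) = 14/33.
Total probability = (1/4)(1/36) + (3/8)(7/40) + (3/8)(14/33) = 7339/31680.

7339/31680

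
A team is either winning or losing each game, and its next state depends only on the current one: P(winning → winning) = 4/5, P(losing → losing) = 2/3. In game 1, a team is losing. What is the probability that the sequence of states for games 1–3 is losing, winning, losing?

Game 1 is given. For each transition, use the conditional probability from the current state:
P(winning | losing) = 1/3; P(losing | winning) = 1/5.
P = 1/3 × 1/5 = 1/15.

1/15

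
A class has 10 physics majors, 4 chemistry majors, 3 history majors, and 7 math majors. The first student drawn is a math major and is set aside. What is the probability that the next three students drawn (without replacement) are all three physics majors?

With the first student removed, 10 physics majors remain out of 23.
P = 10/23 × 9/22 × 8/21 = 720/10626 = 120/1771.

120/1771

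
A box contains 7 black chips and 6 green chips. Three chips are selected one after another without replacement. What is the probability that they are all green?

P(every draw is green) = 6/13 × 5/12 × 4/11 = 120/1716 = 10/143.

10/143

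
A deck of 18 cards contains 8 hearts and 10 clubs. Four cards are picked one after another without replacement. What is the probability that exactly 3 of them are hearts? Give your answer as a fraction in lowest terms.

28/153

One ordering (hearts drawn first) has probability 8/18 × 7/17 × 6/16 × 10/15 = 3360/73440 = 7/153.
There are C(4,3) = 4 such orderings, each equally likely, so P = 4 × 7/153 = 28/153.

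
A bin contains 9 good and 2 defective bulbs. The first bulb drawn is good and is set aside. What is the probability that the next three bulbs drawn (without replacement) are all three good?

After the first draw, 8 of the remaining 10 bulbs are good.
P = 8/10 × 7/9 × 6/8 = 336/720 = 7/15.

7/15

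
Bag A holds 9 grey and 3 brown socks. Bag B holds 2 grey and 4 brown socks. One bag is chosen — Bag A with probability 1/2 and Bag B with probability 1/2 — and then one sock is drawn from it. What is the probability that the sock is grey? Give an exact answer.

From Bag A: P(grey) = 9/12.
From Bag B: P(grey) = 2/6.
Total probability = (1/2)(9/12) + (1/2)(2/6) = 13/24.

13/24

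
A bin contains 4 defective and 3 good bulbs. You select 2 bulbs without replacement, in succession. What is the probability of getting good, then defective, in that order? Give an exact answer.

2/7

Each draw changes the counts, so multiply the conditional probabilities along the sequence:
P = 3/7 × 4/6 = 12/42 = 2/7.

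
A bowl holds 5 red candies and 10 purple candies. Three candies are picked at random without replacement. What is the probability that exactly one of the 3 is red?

One ordering (red drawn first) has probability 5/15 × 10/14 × 9/13 = 450/2730 = 15/91.
There are C(3,1) = 3 such orderings, each equally likely, so P = 3 × 15/91 = 45/91.

45/91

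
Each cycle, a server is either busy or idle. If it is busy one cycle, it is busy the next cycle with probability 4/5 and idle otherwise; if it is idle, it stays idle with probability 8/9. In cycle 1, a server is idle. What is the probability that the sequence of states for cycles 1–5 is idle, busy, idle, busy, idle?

Cycle 1 is given. For each transition, use the conditional probability from the current state:
P(busy | idle) = 1/9; P(idle | busy) = 1/5; P(busy | idle) = 1/9; P(idle | busy) = 1/5.
P = 1/9 × 1/5 × 1/9 × 1/5 = 1/2025.

1/2025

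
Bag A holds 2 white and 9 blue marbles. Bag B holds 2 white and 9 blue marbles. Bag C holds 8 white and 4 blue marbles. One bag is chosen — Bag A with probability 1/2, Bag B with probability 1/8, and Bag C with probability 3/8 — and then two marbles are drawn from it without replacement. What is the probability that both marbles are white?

15/88

From Bag A: P(both white) = (2/11)(1/10) = 1/55.
From Bag B: P(both white) = (2/11)(1/10) = 1/55.
From Bag C: P(both white) = (8/12)(7/11) = 14/33.
Total probability = (1/2)(1/55) + (1/8)(1/55) + (3/8)(14/33) = 15/88.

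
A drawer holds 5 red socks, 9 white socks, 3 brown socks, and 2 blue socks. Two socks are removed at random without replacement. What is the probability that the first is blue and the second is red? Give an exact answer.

Each draw changes the counts, so multiply the conditional probabilities along the sequence:
P = 2/19 × 5/18 = 10/342 = 5/171.

5/171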